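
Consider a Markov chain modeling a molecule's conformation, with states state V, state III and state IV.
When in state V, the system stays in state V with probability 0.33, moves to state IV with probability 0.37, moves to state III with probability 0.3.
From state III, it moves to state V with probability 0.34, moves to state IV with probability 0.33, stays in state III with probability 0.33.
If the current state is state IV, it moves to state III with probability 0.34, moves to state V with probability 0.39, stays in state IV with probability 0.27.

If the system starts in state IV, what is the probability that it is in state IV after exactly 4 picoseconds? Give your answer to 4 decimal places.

0.3247

Propagate the distribution vector 4 picoseconds from state IV.
After 0 picoseconds: (0.0000, 0.0000, 1.0000)
After 1 picosecond: (0.3900, 0.3400, 0.2700)
After 2 picoseconds: (0.3496, 0.3210, 0.3294)
After 3 picoseconds: (0.3530, 0.3228, 0.3242)
After 4 picoseconds: (0.3527, 0.3227, 0.3247)
P(in state IV after 4 picoseconds) = 0.3247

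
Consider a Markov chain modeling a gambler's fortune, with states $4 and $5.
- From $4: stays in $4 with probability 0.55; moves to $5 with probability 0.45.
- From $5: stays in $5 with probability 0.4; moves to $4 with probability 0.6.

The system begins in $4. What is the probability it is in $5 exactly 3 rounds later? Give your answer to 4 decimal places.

Propagate the distribution vector 3 rounds from $4.
After 0 rounds: (1.0000, 0.0000)
After 1 round: (0.5500, 0.4500)
After 2 rounds: (0.5725, 0.4275)
After 3 rounds: (0.5714, 0.4286)
P(in $5 after 3 rounds) = 0.4286

0.4286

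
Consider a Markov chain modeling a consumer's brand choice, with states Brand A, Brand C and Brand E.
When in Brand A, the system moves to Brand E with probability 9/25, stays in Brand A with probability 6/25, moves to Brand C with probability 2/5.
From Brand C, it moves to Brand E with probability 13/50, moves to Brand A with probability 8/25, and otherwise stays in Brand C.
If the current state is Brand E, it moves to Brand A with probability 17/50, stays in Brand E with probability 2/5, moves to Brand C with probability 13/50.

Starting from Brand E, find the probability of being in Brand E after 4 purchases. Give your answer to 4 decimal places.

0.3378

Propagate the distribution vector 4 purchases from Brand E.
After 0 purchases: (0.0000, 0.0000, 1.0000)
After 1 purchase: (0.3400, 0.2600, 0.4000)
After 2 purchases: (0.3008, 0.3492, 0.3500)
After 3 purchases: (0.3029, 0.3580, 0.3391)
After 4 purchases: (0.3025, 0.3597, 0.3378)
P(in Brand E after 4 purchases) = 0.3378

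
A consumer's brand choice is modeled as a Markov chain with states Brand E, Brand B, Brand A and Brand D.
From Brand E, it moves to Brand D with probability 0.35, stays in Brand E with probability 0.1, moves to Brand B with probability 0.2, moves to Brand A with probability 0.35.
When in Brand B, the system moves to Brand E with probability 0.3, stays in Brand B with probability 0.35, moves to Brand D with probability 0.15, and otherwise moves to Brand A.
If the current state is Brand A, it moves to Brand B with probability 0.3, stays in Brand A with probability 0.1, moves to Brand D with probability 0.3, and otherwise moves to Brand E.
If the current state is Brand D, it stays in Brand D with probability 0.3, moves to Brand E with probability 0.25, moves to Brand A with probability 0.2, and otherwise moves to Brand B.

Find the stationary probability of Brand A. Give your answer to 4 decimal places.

0.2144

Let the stationary distribution be π with π = πP and π_1 + π_2 + π_3 + π_4 = 1.
π_1 = 0.1·π_1 + 0.3·π_2 + 0.3·π_3 + 0.25·π_4
π_2 = 0.2·π_1 + 0.35·π_2 + 0.3·π_3 + 0.25·π_4
π_3 = 0.35·π_1 + 0.2·π_2 + 0.1·π_3 + 0.2·π_4
Solving with the normalization constraint gives π = (0.2387, 0.2764, 0.2144, 0.2705).
So the stationary probability of Brand A is 0.2144.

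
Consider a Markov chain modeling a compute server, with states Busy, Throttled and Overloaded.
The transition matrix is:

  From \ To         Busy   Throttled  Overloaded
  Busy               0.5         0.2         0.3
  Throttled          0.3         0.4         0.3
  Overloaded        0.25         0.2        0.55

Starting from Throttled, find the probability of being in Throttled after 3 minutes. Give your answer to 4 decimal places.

0.2560

Propagate the distribution vector 3 minutes from Throttled.
After 0 minutes: (0.0000, 1.0000, 0.0000)
After 1 minute: (0.3000, 0.4000, 0.3000)
After 2 minutes: (0.3450, 0.2800, 0.3750)
After 3 minutes: (0.3503, 0.2560, 0.3938)
P(in Throttled after 3 minutes) = 0.2560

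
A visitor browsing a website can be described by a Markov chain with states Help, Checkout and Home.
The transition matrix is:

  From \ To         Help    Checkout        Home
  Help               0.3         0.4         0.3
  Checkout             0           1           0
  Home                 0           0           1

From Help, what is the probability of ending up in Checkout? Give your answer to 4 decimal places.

0.5714

Let h(s) be the probability of absorption at Checkout starting from transient state s. Then h(Checkout) = 1 and h(Home) = 0. By first-step analysis:
h(Help) = 0.3·h(Help) + 0.4·1 + 0.3·0
Solving: h(Help) = 0.5714.
Starting from Help, the probability is 0.5714.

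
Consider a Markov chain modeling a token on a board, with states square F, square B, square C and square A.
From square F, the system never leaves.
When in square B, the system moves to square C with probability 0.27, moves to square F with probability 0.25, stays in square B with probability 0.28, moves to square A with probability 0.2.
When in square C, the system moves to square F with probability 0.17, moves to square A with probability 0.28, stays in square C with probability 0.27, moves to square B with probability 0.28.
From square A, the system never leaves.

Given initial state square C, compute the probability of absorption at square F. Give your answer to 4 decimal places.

0.4276

Let h(s) be the probability of absorption at square F starting from transient state s. Then h(square F) = 1 and h(square A) = 0. By first-step analysis:
h(square B) = 0.25·1 + 0.28·h(square B) + 0.27·h(square C) + 0.2·0
h(square C) = 0.17·1 + 0.28·h(square B) + 0.27·h(square C) + 0.28·0
Solving: h(square B) = 0.5076, h(square C) = 0.4276.
Starting from square C, the probability is 0.4276.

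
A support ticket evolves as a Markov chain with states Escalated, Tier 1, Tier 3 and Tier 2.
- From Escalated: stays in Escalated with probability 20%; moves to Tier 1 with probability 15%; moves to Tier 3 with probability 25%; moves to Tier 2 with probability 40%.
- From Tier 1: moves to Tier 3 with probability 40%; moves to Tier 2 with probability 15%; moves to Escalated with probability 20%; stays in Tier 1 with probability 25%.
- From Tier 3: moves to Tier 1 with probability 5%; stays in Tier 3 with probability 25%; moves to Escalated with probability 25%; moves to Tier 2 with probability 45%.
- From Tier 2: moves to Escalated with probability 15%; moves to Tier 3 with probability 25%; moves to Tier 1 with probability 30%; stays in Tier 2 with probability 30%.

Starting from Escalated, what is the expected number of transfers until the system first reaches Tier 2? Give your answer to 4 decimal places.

2.6359

Let t(s) be the expected number of transfers to first reach Tier 2 from state s, with t(Tier 2) = 0. Conditioning on the first transfer:
t(Escalated) = 1 + 0.2·t(Escalated) + 0.15·t(Tier 1) + 0.25·t(Tier 3)
t(Tier 1) = 1 + 0.2·t(Escalated) + 0.25·t(Tier 1) + 0.4·t(Tier 3)
t(Tier 3) = 1 + 0.25·t(Escalated) + 0.05·t(Tier 1) + 0.25·t(Tier 3)
Solving: t(Escalated) = 2.6359, t(Tier 1) = 3.3345, t(Tier 3) = 2.4343.
Expected transfers from Escalated to Tier 2: 2.6359.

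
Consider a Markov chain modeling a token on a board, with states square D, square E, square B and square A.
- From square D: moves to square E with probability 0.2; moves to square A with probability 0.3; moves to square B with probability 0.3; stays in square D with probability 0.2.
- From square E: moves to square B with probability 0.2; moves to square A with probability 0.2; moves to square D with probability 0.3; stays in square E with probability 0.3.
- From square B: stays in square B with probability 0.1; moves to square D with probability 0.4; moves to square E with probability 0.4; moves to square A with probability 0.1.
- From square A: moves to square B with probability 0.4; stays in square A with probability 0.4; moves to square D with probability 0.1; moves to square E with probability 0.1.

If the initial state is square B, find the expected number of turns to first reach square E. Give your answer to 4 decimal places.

3.6000

Let t(s) be the expected number of turns to first reach square E from state s, with t(square E) = 0. Conditioning on the first turn:
t(square D) = 1 + 0.2·t(square D) + 0.3·t(square B) + 0.3·t(square A)
t(square B) = 1 + 0.4·t(square D) + 0.1·t(square B) + 0.1·t(square A)
t(square A) = 1 + 0.1·t(square D) + 0.4·t(square B) + 0.4·t(square A)
Solving: t(square D) = 4.4000, t(square B) = 3.6000, t(square A) = 4.8000.
Expected turns from square B to square E: 3.6000.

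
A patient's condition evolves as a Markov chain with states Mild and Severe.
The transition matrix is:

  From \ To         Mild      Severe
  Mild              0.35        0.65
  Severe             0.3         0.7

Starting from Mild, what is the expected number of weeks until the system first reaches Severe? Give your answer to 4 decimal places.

Let t(s) be the expected number of weeks to first reach Severe from state s, with t(Severe) = 0. Conditioning on the first week:
t(Mild) = 1 + 0.35·t(Mild)
Solving: t(Mild) = 1.5385.
Expected weeks from Mild to Severe: 1.5385.

1.5385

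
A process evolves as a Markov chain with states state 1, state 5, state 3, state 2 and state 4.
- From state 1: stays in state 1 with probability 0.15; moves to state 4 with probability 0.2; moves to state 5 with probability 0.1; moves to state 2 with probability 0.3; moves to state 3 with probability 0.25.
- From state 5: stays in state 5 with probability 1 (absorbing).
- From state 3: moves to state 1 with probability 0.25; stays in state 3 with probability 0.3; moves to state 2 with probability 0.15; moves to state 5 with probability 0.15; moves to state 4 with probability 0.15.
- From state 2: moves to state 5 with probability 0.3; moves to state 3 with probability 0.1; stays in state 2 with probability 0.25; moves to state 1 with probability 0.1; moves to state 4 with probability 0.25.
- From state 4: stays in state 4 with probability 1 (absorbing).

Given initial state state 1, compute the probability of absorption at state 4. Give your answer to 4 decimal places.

Let h(s) be the probability of absorption at state 4 starting from transient state s. Then h(state 4) = 1 and h(state 5) = 0. By first-step analysis:
h(state 1) = 0.15·h(state 1) + 0.1·0 + 0.25·h(state 3) + 0.3·h(state 2) + 0.2·1
h(state 3) = 0.25·h(state 1) + 0.15·0 + 0.3·h(state 3) + 0.15·h(state 2) + 0.15·1
h(state 2) = 0.1·h(state 1) + 0.3·0 + 0.1·h(state 3) + 0.25·h(state 2) + 0.25·1
Solving: h(state 1) = 0.5545, h(state 3) = 0.5143, h(state 2) = 0.4758.
Starting from state 1, the probability is 0.5545.

0.5545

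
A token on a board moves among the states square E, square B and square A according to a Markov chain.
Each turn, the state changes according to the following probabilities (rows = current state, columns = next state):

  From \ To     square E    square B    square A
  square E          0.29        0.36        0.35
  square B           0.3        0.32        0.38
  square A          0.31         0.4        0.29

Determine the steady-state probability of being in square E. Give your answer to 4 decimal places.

Let the stationary distribution be π with π = πP and π_1 + π_2 + π_3 = 1.
π_1 = 0.29·π_1 + 0.3·π_2 + 0.31·π_3
π_2 = 0.36·π_1 + 0.32·π_2 + 0.4·π_3
Solving with the normalization constraint gives π = (0.3004, 0.3592, 0.3404).
So the stationary probability of square E is 0.3004.

0.3004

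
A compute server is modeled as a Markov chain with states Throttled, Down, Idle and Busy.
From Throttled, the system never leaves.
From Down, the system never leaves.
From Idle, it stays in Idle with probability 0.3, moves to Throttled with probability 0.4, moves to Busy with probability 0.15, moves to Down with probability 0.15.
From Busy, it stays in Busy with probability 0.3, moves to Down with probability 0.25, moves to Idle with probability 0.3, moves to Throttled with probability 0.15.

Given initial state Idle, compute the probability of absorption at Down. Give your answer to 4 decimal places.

Let h(s) be the probability of absorption at Down starting from transient state s. Then h(Down) = 1 and h(Throttled) = 0. By first-step analysis:
h(Idle) = 0.4·0 + 0.15·1 + 0.3·h(Idle) + 0.15·h(Busy)
h(Busy) = 0.15·0 + 0.25·1 + 0.3·h(Idle) + 0.3·h(Busy)
Solving: h(Idle) = 0.3202, h(Busy) = 0.4944.
Starting from Idle, the probability is 0.3202.

0.3202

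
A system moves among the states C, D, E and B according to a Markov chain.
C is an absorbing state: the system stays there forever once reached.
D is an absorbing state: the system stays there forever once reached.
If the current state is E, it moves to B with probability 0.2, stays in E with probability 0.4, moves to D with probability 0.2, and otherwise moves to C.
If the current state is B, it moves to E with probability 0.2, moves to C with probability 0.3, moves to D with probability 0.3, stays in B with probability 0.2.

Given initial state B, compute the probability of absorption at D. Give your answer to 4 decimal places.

Let h(s) be the probability of absorption at D starting from transient state s. Then h(D) = 1 and h(C) = 0. By first-step analysis:
h(E) = 0.2·0 + 0.2·1 + 0.4·h(E) + 0.2·h(B)
h(B) = 0.3·0 + 0.3·1 + 0.2·h(E) + 0.2·h(B)
Solving: h(E) = 0.5000, h(B) = 0.5000.
Starting from B, the probability is 0.5000.

0.5000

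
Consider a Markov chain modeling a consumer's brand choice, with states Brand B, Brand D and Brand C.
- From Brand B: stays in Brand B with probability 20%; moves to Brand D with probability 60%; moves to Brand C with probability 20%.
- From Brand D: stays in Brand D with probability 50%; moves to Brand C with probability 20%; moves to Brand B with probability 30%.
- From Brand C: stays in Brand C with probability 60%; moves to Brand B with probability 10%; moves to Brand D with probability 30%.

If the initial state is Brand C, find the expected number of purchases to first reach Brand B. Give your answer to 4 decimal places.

5.7143

Let t(s) be the expected number of purchases to first reach Brand B from state s, with t(Brand B) = 0. Conditioning on the first purchase:
t(Brand D) = 1 + 0.5·t(Brand D) + 0.2·t(Brand C)
t(Brand C) = 1 + 0.3·t(Brand D) + 0.6·t(Brand C)
Solving: t(Brand D) = 4.2857, t(Brand C) = 5.7143.
Expected purchases from Brand C to Brand B: 5.7143.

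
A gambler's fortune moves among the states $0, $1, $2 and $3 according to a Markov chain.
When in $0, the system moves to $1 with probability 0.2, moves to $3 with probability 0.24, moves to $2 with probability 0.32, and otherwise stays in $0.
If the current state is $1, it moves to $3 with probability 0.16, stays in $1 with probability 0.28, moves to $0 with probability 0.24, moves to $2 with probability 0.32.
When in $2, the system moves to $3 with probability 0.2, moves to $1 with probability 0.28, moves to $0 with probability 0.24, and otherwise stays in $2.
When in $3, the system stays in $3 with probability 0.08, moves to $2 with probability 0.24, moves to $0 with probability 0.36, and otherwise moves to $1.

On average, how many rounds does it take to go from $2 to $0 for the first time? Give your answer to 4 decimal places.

Let t(s) be the expected number of rounds to first reach $0 from state s, with t($0) = 0. Conditioning on the first round:
t($1) = 1 + 0.28·t($1) + 0.32·t($2) + 0.16·t($3)
t($2) = 1 + 0.28·t($1) + 0.28·t($2) + 0.2·t($3)
t($3) = 1 + 0.32·t($1) + 0.24·t($2) + 0.08·t($3)
Solving: t($1) = 3.8596, t($2) = 3.8432, t($3) = 3.4320.
Expected rounds from $2 to $0: 3.8432.

3.8432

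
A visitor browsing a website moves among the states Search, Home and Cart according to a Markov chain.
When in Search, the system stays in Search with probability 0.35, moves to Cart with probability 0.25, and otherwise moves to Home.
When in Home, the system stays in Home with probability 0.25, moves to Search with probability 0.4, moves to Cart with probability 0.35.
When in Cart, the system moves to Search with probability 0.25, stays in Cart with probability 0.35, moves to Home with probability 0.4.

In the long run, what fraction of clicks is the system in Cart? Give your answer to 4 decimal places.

Let the stationary distribution be π with π = πP and π_1 + π_2 + π_3 = 1.
π_1 = 0.35·π_1 + 0.4·π_2 + 0.25·π_3
π_2 = 0.4·π_1 + 0.25·π_2 + 0.4·π_3
Solving with the normalization constraint gives π = (0.3357, 0.3478, 0.3164).
So the stationary probability of Cart is 0.3164.

0.3164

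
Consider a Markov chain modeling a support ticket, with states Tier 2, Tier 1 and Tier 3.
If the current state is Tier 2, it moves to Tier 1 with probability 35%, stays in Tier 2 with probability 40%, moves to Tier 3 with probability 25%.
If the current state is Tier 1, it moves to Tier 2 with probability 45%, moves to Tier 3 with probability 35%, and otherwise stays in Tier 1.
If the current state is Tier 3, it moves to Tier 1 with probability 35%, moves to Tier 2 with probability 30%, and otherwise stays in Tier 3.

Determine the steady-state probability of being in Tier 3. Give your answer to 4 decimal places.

0.3116

Let the stationary distribution be π with π = πP and π_1 + π_2 + π_3 = 1.
π_1 = 0.4·π_1 + 0.45·π_2 + 0.3·π_3
π_2 = 0.35·π_1 + 0.2·π_2 + 0.35·π_3
Solving with the normalization constraint gives π = (0.3841, 0.3043, 0.3116).
So the stationary probability of Tier 3 is 0.3116.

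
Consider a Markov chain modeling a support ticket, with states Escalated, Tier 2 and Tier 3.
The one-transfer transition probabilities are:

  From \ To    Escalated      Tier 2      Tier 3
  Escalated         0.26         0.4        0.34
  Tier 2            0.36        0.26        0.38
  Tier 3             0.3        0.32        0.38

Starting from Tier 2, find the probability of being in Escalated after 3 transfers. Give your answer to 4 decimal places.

Propagate the distribution vector 3 transfers from Tier 2.
After 0 transfers: (0.0000, 1.0000, 0.0000)
After 1 transfer: (0.3600, 0.2600, 0.3800)
After 2 transfers: (0.3012, 0.3332, 0.3656)
After 3 transfers: (0.3079, 0.3241, 0.3680)
P(in Escalated after 3 transfers) = 0.3079

0.3079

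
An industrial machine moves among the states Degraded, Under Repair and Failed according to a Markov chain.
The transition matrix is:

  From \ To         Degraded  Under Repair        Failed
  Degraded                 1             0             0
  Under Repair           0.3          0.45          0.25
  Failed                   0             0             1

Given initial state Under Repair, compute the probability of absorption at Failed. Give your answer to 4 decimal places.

0.4545

Let h(s) be the probability of absorption at Failed starting from transient state s. Then h(Failed) = 1 and h(Degraded) = 0. By first-step analysis:
h(Under Repair) = 0.3·0 + 0.45·h(Under Repair) + 0.25·1
Solving: h(Under Repair) = 0.4545.
Starting from Under Repair, the probability is 0.4545.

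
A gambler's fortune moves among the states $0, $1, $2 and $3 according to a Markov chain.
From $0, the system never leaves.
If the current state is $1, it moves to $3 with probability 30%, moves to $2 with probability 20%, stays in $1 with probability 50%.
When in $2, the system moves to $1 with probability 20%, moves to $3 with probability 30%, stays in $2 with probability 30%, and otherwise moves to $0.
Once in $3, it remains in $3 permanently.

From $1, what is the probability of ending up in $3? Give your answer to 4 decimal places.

0.8710

Let h(s) be the probability of absorption at $3 starting from transient state s. Then h($3) = 1 and h($0) = 0. By first-step analysis:
h($1) = 0.5·h($1) + 0.2·h($2) + 0.3·1
h($2) = 0.2·0 + 0.2·h($1) + 0.3·h($2) + 0.3·1
Solving: h($1) = 0.8710, h($2) = 0.6774.
Starting from $1, the probability is 0.8710.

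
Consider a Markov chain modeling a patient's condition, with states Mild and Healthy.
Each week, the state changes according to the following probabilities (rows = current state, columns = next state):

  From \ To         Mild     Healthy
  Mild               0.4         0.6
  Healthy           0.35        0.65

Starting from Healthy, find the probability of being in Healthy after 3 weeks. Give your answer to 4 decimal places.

0.6316

Propagate the distribution vector 3 weeks from Healthy.
After 0 weeks: (0.0000, 1.0000)
After 1 week: (0.3500, 0.6500)
After 2 weeks: (0.3675, 0.6325)
After 3 weeks: (0.3684, 0.6316)
P(in Healthy after 3 weeks) = 0.6316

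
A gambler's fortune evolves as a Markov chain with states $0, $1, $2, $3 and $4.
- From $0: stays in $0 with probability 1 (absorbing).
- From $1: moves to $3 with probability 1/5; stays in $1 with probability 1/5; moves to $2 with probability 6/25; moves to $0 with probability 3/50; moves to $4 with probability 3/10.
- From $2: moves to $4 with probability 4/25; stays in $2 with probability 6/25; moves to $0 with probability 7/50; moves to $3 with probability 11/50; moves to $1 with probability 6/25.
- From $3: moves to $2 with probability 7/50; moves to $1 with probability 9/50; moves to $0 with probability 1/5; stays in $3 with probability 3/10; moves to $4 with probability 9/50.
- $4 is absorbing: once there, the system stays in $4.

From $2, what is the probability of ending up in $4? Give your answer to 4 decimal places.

0.5880

Let h(s) be the probability of absorption at $4 starting from transient state s. Then h($4) = 1 and h($0) = 0. By first-step analysis:
h($1) = 0.06·0 + 0.2·h($1) + 0.24·h($2) + 0.2·h($3) + 0.3·1
h($2) = 0.14·0 + 0.24·h($1) + 0.24·h($2) + 0.22·h($3) + 0.16·1
h($3) = 0.2·0 + 0.18·h($1) + 0.14·h($2) + 0.3·h($3) + 0.18·1
Solving: h($1) = 0.6894, h($2) = 0.5880, h($3) = 0.5520.
Starting from $2, the probability is 0.5880.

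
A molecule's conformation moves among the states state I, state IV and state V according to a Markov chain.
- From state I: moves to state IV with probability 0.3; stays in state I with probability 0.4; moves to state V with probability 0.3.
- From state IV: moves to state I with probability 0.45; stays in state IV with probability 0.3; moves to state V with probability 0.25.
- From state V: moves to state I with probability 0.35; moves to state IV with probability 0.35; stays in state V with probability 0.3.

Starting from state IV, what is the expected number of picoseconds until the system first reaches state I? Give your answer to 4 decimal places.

2.3602

Let t(s) be the expected number of picoseconds to first reach state I from state s, with t(state I) = 0. Conditioning on the first picosecond:
t(state IV) = 1 + 0.3·t(state IV) + 0.25·t(state V)
t(state V) = 1 + 0.35·t(state IV) + 0.3·t(state V)
Solving: t(state IV) = 2.3602, t(state V) = 2.6087.
Expected picoseconds from state IV to state I: 2.3602.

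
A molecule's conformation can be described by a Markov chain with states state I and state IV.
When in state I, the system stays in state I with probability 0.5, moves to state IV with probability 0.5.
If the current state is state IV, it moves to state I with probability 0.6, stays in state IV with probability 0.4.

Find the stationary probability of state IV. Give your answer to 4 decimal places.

0.4545

Let the stationary distribution be π with π = πP and π_1 + π_2 = 1.
π_1 = 0.5·π_1 + 0.6·π_2
Solving with the normalization constraint gives π = (0.5455, 0.4545).
So the stationary probability of state IV is 0.4545.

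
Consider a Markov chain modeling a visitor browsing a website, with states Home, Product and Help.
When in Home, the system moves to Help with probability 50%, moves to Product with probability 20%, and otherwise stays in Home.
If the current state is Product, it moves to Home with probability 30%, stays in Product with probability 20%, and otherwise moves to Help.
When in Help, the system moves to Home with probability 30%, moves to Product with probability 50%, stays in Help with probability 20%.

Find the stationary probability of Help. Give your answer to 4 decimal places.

Let the stationary distribution be π with π = πP and π_1 + π_2 + π_3 = 1.
π_1 = 0.3·π_1 + 0.3·π_2 + 0.3·π_3
π_2 = 0.2·π_1 + 0.2·π_2 + 0.5·π_3
Solving with the normalization constraint gives π = (0.3000, 0.3154, 0.3846).
So the stationary probability of Help is 0.3846.

0.3846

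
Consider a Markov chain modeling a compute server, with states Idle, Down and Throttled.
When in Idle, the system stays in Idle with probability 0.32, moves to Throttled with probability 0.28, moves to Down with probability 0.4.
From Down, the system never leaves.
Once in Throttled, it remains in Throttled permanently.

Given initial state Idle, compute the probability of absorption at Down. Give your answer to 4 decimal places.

0.5882

Let h(s) be the probability of absorption at Down starting from transient state s. Then h(Down) = 1 and h(Throttled) = 0. By first-step analysis:
h(Idle) = 0.32·h(Idle) + 0.4·1 + 0.28·0
Solving: h(Idle) = 0.5882.
Starting from Idle, the probability is 0.5882.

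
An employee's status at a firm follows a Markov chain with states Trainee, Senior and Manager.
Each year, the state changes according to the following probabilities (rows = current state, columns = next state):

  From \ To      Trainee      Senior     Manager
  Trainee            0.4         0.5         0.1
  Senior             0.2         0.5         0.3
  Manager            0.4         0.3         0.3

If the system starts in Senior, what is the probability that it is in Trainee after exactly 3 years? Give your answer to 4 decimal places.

0.3120

Propagate the distribution vector 3 years from Senior.
After 0 years: (0.0000, 1.0000, 0.0000)
After 1 year: (0.2000, 0.5000, 0.3000)
After 2 years: (0.3000, 0.4400, 0.2600)
After 3 years: (0.3120, 0.4480, 0.2400)
P(in Trainee after 3 years) = 0.3120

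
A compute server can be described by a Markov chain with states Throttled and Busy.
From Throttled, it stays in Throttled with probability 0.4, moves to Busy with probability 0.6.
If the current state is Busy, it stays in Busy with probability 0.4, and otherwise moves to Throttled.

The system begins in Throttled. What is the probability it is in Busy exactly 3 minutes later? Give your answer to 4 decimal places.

0.5040

Propagate the distribution vector 3 minutes from Throttled.
After 0 minutes: (1.0000, 0.0000)
After 1 minute: (0.4000, 0.6000)
After 2 minutes: (0.5200, 0.4800)
After 3 minutes: (0.4960, 0.5040)
P(in Busy after 3 minutes) = 0.5040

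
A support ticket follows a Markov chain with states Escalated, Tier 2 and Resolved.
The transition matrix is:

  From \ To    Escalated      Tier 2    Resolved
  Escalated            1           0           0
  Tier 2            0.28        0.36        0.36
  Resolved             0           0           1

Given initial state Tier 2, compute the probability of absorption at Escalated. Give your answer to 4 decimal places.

0.4375

Let h(s) be the probability of absorption at Escalated starting from transient state s. Then h(Escalated) = 1 and h(Resolved) = 0. By first-step analysis:
h(Tier 2) = 0.28·1 + 0.36·h(Tier 2) + 0.36·0
Solving: h(Tier 2) = 0.4375.
Starting from Tier 2, the probability is 0.4375.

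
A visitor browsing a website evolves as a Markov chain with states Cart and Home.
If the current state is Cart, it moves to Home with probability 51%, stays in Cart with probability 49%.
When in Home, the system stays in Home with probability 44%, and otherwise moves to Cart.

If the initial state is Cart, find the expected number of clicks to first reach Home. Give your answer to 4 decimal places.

Let t(s) be the expected number of clicks to first reach Home from state s, with t(Home) = 0. Conditioning on the first click:
t(Cart) = 1 + 0.49·t(Cart)
Solving: t(Cart) = 1.9608.
Expected clicks from Cart to Home: 1.9608.

1.9608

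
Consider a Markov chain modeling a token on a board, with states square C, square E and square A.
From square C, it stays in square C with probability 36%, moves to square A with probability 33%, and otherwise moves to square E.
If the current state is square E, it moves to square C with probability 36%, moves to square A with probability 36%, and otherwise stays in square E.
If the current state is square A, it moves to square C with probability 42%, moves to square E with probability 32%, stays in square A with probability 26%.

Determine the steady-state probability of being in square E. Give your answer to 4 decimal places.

Let the stationary distribution be π with π = πP and π_1 + π_2 + π_3 = 1.
π_1 = 0.36·π_1 + 0.36·π_2 + 0.42·π_3
π_2 = 0.31·π_1 + 0.28·π_2 + 0.32·π_3
Solving with the normalization constraint gives π = (0.3790, 0.3040, 0.3169).
So the stationary probability of square E is 0.3040.

0.3040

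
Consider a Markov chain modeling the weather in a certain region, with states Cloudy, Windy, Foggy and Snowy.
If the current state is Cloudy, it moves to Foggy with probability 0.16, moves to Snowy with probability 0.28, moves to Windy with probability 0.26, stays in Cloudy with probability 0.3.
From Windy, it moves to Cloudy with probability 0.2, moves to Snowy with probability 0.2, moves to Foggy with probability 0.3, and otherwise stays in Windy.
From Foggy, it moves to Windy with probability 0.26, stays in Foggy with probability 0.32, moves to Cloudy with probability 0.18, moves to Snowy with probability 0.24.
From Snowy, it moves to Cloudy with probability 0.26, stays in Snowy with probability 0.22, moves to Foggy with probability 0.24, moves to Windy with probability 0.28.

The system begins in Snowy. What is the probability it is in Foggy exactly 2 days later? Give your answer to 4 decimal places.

0.2552

Propagate the distribution vector 2 days from Snowy.
After 0 days: (0.0000, 0.0000, 0.0000, 1.0000)
After 1 day: (0.2600, 0.2800, 0.2400, 0.2200)
After 2 days: (0.2344, 0.2756, 0.2552, 0.2348)
P(in Foggy after 2 days) = 0.2552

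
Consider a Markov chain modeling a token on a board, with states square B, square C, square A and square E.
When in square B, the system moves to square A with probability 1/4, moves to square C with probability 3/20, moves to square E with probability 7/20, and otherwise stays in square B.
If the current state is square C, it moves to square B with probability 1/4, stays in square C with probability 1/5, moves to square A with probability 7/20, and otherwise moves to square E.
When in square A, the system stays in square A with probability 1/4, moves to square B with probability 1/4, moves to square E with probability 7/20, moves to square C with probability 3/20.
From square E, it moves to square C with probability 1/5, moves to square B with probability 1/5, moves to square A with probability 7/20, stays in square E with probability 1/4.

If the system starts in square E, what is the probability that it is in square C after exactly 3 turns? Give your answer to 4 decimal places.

0.1734

Propagate the distribution vector 3 turns from square E.
After 0 turns: (0.0000, 0.0000, 0.0000, 1.0000)
After 1 turn: (0.2000, 0.2000, 0.3500, 0.2500)
After 2 turns: (0.2375, 0.1725, 0.2950, 0.2950)
After 3 turns: (0.2353, 0.1734, 0.2968, 0.2946)
P(in square C after 3 turns) = 0.1734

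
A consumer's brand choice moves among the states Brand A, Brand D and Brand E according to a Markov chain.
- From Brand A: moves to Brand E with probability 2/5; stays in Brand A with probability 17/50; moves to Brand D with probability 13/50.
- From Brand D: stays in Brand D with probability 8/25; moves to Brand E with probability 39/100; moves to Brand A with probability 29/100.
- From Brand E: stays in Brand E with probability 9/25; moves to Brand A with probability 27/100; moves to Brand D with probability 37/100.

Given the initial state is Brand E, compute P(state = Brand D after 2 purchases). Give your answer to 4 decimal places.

0.3218

Sum over the intermediate state after 1 purchase:
P = P(Brand E→Brand A)·P(Brand A→Brand D) + P(Brand E→Brand D)·P(Brand D→Brand D) + P(Brand E→Brand E)·P(Brand E→Brand D)
  = 0.27×0.26 + 0.37×0.32 + 0.36×0.37
  = 0.0702 + 0.1184 + 0.1332 = 0.3218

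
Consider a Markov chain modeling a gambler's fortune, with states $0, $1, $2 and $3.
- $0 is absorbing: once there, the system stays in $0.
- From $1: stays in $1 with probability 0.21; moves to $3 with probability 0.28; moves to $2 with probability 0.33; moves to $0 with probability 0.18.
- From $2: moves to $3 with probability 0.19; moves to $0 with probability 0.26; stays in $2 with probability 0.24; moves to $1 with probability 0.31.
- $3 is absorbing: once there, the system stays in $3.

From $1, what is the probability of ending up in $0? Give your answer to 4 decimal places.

0.4469

Let h(s) be the probability of absorption at $0 starting from transient state s. Then h($0) = 1 and h($3) = 0. By first-step analysis:
h($1) = 0.18·1 + 0.21·h($1) + 0.33·h($2) + 0.28·0
h($2) = 0.26·1 + 0.31·h($1) + 0.24·h($2) + 0.19·0
Solving: h($1) = 0.4469, h($2) = 0.5244.
Starting from $1, the probability is 0.4469.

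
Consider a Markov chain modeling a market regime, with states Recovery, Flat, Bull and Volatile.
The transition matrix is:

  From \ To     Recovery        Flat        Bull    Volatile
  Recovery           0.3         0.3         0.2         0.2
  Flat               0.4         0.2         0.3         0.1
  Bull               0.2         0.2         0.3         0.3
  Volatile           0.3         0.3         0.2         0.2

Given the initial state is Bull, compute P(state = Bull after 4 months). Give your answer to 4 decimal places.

0.2500

Propagate the distribution vector 4 months from Bull.
After 0 months: (0.0000, 0.0000, 1.0000, 0.0000)
After 1 month: (0.2000, 0.2000, 0.3000, 0.3000)
After 2 months: (0.2900, 0.2500, 0.2500, 0.2100)
After 3 months: (0.3000, 0.2500, 0.2500, 0.2000)
After 4 months: (0.3000, 0.2500, 0.2500, 0.2000)
P(in Bull after 4 months) = 0.2500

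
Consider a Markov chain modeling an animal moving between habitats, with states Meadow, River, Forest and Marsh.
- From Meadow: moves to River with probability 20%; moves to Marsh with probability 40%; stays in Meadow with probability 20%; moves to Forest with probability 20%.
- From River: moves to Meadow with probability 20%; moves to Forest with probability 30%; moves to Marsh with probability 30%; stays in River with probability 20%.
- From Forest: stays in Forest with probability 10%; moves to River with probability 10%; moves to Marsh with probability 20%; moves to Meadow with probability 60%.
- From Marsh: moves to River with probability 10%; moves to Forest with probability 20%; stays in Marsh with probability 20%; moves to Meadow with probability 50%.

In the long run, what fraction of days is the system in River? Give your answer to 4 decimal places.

Let the stationary distribution be π with π = πP and π_1 + π_2 + π_3 + π_4 = 1.
π_1 = 0.2·π_1 + 0.2·π_2 + 0.6·π_3 + 0.5·π_4
π_2 = 0.2·π_1 + 0.2·π_2 + 0.1·π_3 + 0.1·π_4
π_3 = 0.2·π_1 + 0.3·π_2 + 0.1·π_3 + 0.2·π_4
Solving with the normalization constraint gives π = (0.3647, 0.1516, 0.1956, 0.2881).
So the stationary probability of River is 0.1516.

0.1516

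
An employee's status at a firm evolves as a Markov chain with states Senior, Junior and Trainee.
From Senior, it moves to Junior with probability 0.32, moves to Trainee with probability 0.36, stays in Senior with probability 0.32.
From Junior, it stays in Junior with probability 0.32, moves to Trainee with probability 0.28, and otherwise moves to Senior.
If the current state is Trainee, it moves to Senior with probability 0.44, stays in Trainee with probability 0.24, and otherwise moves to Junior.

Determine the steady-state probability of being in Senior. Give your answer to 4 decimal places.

0.3814

Let the stationary distribution be π with π = πP and π_1 + π_2 + π_3 = 1.
π_1 = 0.32·π_1 + 0.4·π_2 + 0.44·π_3
π_2 = 0.32·π_1 + 0.32·π_2 + 0.32·π_3
Solving with the normalization constraint gives π = (0.3814, 0.3200, 0.2986).
So the stationary probability of Senior is 0.3814.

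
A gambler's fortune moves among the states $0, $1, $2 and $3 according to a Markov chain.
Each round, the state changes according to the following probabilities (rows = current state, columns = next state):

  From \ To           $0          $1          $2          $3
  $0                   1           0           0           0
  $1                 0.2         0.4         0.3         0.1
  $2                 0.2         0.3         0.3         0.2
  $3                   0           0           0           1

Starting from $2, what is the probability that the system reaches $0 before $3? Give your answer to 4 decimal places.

Let h(s) be the probability of absorption at $0 starting from transient state s. Then h($0) = 1 and h($3) = 0. By first-step analysis:
h($1) = 0.2·1 + 0.4·h($1) + 0.3·h($2) + 0.1·0
h($2) = 0.2·1 + 0.3·h($1) + 0.3·h($2) + 0.2·0
Solving: h($1) = 0.6061, h($2) = 0.5455.
Starting from $2, the probability is 0.5455.

0.5455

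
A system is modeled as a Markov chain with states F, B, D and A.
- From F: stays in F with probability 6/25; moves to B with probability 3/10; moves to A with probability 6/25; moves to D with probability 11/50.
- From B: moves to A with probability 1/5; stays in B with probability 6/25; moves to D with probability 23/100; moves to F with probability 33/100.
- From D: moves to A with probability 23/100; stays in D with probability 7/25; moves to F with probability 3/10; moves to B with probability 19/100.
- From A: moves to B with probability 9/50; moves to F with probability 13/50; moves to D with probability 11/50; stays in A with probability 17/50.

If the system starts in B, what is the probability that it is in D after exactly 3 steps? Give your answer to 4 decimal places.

Propagate the distribution vector 3 steps from B.
After 0 steps: (0.0000, 1.0000, 0.0000, 0.0000)
After 1 step: (0.3300, 0.2400, 0.2300, 0.2000)
After 2 steps: (0.2794, 0.2363, 0.2362, 0.2481)
After 3 steps: (0.2804, 0.2301, 0.2365, 0.2530)
P(in D after 3 steps) = 0.2365

0.2365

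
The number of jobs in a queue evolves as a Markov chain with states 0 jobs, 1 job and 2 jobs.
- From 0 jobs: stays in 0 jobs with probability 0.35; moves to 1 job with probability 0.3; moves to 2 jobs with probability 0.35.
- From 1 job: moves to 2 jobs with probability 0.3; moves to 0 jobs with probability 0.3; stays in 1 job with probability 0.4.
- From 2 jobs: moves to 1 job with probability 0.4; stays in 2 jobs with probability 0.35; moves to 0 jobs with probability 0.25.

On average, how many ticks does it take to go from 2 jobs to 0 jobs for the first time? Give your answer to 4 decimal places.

Let t(s) be the expected number of ticks to first reach 0 jobs from state s, with t(0 jobs) = 0. Conditioning on the first tick:
t(1 job) = 1 + 0.4·t(1 job) + 0.3·t(2 jobs)
t(2 jobs) = 1 + 0.4·t(1 job) + 0.35·t(2 jobs)
Solving: t(1 job) = 3.5185, t(2 jobs) = 3.7037.
Expected ticks from 2 jobs to 0 jobs: 3.7037.

3.7037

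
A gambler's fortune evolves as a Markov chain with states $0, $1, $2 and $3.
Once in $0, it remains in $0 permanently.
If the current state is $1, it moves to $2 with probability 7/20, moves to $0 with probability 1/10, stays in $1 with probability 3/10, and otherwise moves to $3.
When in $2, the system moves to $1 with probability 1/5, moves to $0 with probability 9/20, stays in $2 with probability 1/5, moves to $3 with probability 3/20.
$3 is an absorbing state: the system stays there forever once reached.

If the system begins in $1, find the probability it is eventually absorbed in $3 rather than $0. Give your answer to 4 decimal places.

0.5153

Let h(s) be the probability of absorption at $3 starting from transient state s. Then h($3) = 1 and h($0) = 0. By first-step analysis:
h($1) = 0.1·0 + 0.3·h($1) + 0.35·h($2) + 0.25·1
h($2) = 0.45·0 + 0.2·h($1) + 0.2·h($2) + 0.15·1
Solving: h($1) = 0.5153, h($2) = 0.3163.
Starting from $1, the probability is 0.5153.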